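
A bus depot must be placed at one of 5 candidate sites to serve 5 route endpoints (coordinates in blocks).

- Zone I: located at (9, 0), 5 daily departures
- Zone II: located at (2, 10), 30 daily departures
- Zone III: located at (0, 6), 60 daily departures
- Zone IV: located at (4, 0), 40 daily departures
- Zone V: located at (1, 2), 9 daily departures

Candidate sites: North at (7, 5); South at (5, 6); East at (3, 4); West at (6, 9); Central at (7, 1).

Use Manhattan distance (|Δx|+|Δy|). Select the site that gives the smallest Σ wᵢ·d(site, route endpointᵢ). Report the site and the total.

Total weighted distance at each candidate:
  North (7, 5): total = 1216
  South (5, 6): total = 912
  East (3, 4): total = 796
  West (6, 9): total = 1298
  Central (7, 1): total = 1378
Minimum is at East with total 796 blocks.

East, total 796 blocks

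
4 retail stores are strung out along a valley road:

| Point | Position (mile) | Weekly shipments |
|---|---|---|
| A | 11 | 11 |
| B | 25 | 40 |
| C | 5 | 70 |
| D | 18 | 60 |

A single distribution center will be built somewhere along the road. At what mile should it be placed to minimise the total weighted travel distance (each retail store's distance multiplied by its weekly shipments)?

For a sum of weighted absolute distances on a line, the optimum is the weighted median (not the mean). Total weight W = 181; half-weight = 90.5.
Sort by position and accumulate weight:
  mile 5 (C, w=70) → cum 70
  mile 11 (A, w=11) → cum 81
  mile 18 (D, w=60) → cum 141  ≥ 90.5 → median here
  mile 25 (B, w=40) → cum 181
Optimal location: mile 18.

x = 18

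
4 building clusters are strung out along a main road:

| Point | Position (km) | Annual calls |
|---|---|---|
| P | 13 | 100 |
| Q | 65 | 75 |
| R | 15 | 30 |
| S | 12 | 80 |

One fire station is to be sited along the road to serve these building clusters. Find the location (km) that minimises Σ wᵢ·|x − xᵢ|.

For a sum of weighted absolute distances on a line, the optimum is the weighted median (not the mean). Total weight W = 285; half-weight = 142.5.
Sort by position and accumulate weight:
  km 12 (S, w=80) → cum 80
  km 13 (P, w=100) → cum 180  ≥ 142.5 → median here
  km 15 (R, w=30) → cum 210
  km 65 (Q, w=75) → cum 285
Optimal location: km 13.

x = 13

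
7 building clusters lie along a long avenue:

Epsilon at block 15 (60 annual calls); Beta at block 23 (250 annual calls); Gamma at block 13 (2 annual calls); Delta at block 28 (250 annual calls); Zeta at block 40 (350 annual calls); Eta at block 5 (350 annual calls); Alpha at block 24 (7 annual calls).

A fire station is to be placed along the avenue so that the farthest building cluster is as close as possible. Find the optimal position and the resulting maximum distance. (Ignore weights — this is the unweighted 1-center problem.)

location 22.5, max distance 17.5

The 1-center on a line is the midpoint of the two extreme points: leftmost at 5, rightmost at 40.
Optimal location = (5 + 40)/2 = 22.5; maximum distance = (40 − 5)/2 = 17.5.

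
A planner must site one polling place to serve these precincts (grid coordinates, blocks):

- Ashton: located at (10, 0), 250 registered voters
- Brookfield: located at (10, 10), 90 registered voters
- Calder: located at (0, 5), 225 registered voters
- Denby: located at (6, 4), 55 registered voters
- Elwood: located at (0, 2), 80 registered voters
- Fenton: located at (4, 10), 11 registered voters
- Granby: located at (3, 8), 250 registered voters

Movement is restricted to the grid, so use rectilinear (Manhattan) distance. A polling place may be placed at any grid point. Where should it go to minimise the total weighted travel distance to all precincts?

(3, 5)

Manhattan distance separates: Σwᵢ(|x−xᵢ|+|y−yᵢ|) = Σwᵢ|x−xᵢ| + Σwᵢ|y−yᵢ|, so x and y are optimised independently as 1-D weighted medians.
Total weight W = 961; half = 480.5.
x-coordinate, sorted with cumulative weight:
  x=0 (Calder, w=225) cum 225
  x=0 (Elwood, w=80) cum 305
  x=3 (Granby, w=250) cum 555  ← median
  x=4 (Fenton, w=11) cum 566
  x=6 (Denby, w=55) cum 621
  x=10 (Ashton, w=250) cum 871
  x=10 (Brookfield, w=90) cum 961
⇒ x* = 3
y-coordinate, sorted with cumulative weight:
  y=0 (Ashton, w=250) cum 250
  y=2 (Elwood, w=80) cum 330
  y=4 (Denby, w=55) cum 385
  y=5 (Calder, w=225) cum 610  ← median
  y=8 (Granby, w=250) cum 860
  y=10 (Brookfield, w=90) cum 950
  y=10 (Fenton, w=11) cum 961
⇒ y* = 5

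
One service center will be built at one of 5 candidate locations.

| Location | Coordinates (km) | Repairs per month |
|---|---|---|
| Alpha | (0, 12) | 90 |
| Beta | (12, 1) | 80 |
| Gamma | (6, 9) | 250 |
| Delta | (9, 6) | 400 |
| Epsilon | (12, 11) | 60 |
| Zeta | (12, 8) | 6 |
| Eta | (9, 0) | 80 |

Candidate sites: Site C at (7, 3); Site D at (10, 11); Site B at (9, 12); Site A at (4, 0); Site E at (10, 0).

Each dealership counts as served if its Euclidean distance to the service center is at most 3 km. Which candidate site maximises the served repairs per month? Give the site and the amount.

Coverage radius r = 3 km; a point is covered iff (Δx)²+(Δy)² ≤ 3² = 9.
  Site C (7, 3): covers {none} → 0
  Site D (10, 11): covers {Epsilon} → 60
  Site B (9, 12): covers {none} → 0
  Site A (4, 0): covers {none} → 0
  Site E (10, 0): covers {Beta, Eta} → 160
Maximum coverage at Site E: 160 repairs per month.

Site E, covering 160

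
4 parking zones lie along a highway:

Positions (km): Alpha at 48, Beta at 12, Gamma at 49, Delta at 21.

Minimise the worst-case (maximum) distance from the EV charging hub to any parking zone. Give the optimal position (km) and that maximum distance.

location 30.5, max distance 18.5

The 1-center on a line is the midpoint of the two extreme points: leftmost at 12, rightmost at 49.
Optimal location = (12 + 49)/2 = 30.5; maximum distance = (49 − 12)/2 = 18.5.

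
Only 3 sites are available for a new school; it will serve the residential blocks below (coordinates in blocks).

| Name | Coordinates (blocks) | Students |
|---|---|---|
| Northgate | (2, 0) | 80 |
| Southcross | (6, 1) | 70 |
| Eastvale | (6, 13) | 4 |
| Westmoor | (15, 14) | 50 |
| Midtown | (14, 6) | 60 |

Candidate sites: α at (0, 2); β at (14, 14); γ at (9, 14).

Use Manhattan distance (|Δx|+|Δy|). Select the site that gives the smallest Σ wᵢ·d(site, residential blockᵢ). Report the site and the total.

Total weighted distance at each candidate:
  α (0, 2): total = 3308
  β (14, 14): total = 4116
  γ (9, 14): total = 3896
Minimum is at α with total 3308 blocks.

α, total 3308 blocks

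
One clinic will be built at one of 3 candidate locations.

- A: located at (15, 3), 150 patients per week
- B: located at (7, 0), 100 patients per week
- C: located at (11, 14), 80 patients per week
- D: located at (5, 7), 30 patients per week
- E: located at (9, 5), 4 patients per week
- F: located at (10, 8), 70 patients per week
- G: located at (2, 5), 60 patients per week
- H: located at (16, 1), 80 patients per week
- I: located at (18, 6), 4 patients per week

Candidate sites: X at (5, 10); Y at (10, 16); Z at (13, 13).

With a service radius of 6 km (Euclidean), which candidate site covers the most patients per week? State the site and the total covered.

X, covering 160

Coverage radius r = 6 km; a point is covered iff (Δx)²+(Δy)² ≤ 6² = 36.
  X (5, 10): covers {D, F, G} → 160
  Y (10, 16): covers {C} → 80
  Z (13, 13): covers {C, F} → 150
Maximum coverage at X: 160 patients per week.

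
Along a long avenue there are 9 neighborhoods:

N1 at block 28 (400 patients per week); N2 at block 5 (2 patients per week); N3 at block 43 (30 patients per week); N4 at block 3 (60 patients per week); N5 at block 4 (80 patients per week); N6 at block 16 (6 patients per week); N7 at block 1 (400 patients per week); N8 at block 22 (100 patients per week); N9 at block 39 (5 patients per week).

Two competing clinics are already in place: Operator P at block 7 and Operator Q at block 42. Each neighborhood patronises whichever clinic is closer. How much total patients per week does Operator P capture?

The indifferent point is the midpoint (7+42)/2 = 24.5; neighborhoods left of it (closer to Operator P at 7) go to Operator P, those right go to Operator Q.
  N7 at 1 (w=400) → Operator P
  N4 at 3 (w=60) → Operator P
  N5 at 4 (w=80) → Operator P
  N2 at 5 (w=2) → Operator P
  N6 at 16 (w=6) → Operator P
  N8 at 22 (w=100) → Operator P
  N1 at 28 (w=400) → Operator Q
  N9 at 39 (w=5) → Operator Q
  N3 at 43 (w=30) → Operator Q
Operator P captures 648; Operator Q captures 435.

648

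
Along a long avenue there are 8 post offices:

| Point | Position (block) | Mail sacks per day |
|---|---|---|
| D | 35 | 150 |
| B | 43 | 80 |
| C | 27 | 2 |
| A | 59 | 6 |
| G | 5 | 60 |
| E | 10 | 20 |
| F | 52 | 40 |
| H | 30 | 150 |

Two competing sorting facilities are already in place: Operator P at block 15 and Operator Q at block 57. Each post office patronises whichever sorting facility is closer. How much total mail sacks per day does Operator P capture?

382

The indifferent point is the midpoint (15+57)/2 = 36; post offices left of it (closer to Operator P at 15) go to Operator P, those right go to Operator Q.
  G at 5 (w=60) → Operator P
  E at 10 (w=20) → Operator P
  C at 27 (w=2) → Operator P
  H at 30 (w=150) → Operator P
  D at 35 (w=150) → Operator P
  B at 43 (w=80) → Operator Q
  F at 52 (w=40) → Operator Q
  A at 59 (w=6) → Operator Q
Operator P captures 382; Operator Q captures 126.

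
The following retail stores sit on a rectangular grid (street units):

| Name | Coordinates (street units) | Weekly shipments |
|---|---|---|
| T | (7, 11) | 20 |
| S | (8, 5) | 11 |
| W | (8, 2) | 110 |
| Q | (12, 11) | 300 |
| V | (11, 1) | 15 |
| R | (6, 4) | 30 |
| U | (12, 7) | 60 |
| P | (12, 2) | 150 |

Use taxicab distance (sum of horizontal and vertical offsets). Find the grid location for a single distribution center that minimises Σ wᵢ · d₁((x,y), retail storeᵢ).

(12, 7)

Manhattan distance separates: Σwᵢ(|x−xᵢ|+|y−yᵢ|) = Σwᵢ|x−xᵢ| + Σwᵢ|y−yᵢ|, so x and y are optimised independently as 1-D weighted medians.
Total weight W = 696; half = 348.
x-coordinate, sorted with cumulative weight:
  x=6 (R, w=30) cum 30
  x=7 (T, w=20) cum 50
  x=8 (S, w=11) cum 61
  x=8 (W, w=110) cum 171
  x=11 (V, w=15) cum 186
  x=12 (Q, w=300) cum 486  ← median
  x=12 (U, w=60) cum 546
  x=12 (P, w=150) cum 696
⇒ x* = 12
y-coordinate, sorted with cumulative weight:
  y=1 (V, w=15) cum 15
  y=2 (W, w=110) cum 125
  y=2 (P, w=150) cum 275
  y=4 (R, w=30) cum 305
  y=5 (S, w=11) cum 316
  y=7 (U, w=60) cum 376  ← median
  y=11 (T, w=20) cum 396
  y=11 (Q, w=300) cum 696
⇒ y* = 7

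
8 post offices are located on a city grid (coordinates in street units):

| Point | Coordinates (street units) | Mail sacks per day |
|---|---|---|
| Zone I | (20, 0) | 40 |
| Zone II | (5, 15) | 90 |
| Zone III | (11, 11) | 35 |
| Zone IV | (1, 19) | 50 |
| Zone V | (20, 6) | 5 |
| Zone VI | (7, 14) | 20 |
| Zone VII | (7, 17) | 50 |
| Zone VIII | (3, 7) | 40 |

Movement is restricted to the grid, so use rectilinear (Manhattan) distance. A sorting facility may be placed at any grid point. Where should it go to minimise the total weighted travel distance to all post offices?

Manhattan distance separates: Σwᵢ(|x−xᵢ|+|y−yᵢ|) = Σwᵢ|x−xᵢ| + Σwᵢ|y−yᵢ|, so x and y are optimised independently as 1-D weighted medians.
Total weight W = 330; half = 165.
x-coordinate, sorted with cumulative weight:
  x=1 (Zone IV, w=50) cum 50
  x=3 (Zone VIII, w=40) cum 90
  x=5 (Zone II, w=90) cum 180  ← median
  x=7 (Zone VI, w=20) cum 200
  x=7 (Zone VII, w=50) cum 250
  x=11 (Zone III, w=35) cum 285
  x=20 (Zone I, w=40) cum 325
  x=20 (Zone V, w=5) cum 330
⇒ x* = 5
y-coordinate, sorted with cumulative weight:
  y=0 (Zone I, w=40) cum 40
  y=6 (Zone V, w=5) cum 45
  y=7 (Zone VIII, w=40) cum 85
  y=11 (Zone III, w=35) cum 120
  y=14 (Zone VI, w=20) cum 140
  y=15 (Zone II, w=90) cum 230  ← median
  y=17 (Zone VII, w=50) cum 280
  y=19 (Zone IV, w=50) cum 330
⇒ y* = 15

(5, 15)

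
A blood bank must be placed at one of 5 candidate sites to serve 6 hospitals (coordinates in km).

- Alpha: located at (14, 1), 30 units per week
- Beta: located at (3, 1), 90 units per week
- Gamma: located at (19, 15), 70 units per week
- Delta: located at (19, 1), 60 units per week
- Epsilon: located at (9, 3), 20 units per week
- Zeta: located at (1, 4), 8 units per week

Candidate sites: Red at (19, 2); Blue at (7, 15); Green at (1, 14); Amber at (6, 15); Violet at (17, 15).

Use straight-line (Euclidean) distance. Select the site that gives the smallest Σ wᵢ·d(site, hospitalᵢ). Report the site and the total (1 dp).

Total weighted distance at each candidate:
  Red (19, 2): total = 2911.7
  Blue (7, 15): total = 4069.9
  Green (1, 14): total = 4681.5
  Amber (6, 15): total = 4172.7
  Violet (17, 15): total = 3643.7
Minimum is at Red with total 2911.7 km.

Red, total 2911.7 km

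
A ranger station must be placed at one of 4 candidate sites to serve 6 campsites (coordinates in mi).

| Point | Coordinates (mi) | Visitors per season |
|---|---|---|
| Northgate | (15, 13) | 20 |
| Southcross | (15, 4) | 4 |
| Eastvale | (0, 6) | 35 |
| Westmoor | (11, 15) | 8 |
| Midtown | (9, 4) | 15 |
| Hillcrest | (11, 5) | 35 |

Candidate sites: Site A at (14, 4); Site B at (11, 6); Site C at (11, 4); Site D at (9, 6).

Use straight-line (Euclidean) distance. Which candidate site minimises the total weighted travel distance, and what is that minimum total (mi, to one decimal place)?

Total weighted distance at each candidate:
  Site A (14, 4): total = 957.0
  Site B (11, 6): total = 713.6
  Site C (11, 4): total = 757.3
  Site D (9, 6): total = 706.7
Minimum is at Site D with total 706.7 mi.

Site D, total 706.7 mi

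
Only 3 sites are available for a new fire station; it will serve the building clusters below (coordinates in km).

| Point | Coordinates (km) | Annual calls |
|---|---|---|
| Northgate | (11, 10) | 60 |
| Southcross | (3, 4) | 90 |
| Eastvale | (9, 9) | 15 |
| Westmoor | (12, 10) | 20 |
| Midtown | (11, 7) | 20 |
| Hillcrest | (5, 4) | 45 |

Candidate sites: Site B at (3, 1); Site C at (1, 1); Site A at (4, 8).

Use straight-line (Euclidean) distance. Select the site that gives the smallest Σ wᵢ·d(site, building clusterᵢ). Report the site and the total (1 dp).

Site A, total 1376.3 km

Total weighted distance at each candidate:
  Site B (3, 1): total = 1759.3
  Site C (1, 1): total = 2043.9
  Site A (4, 8): total = 1376.3
Minimum is at Site A with total 1376.3 km.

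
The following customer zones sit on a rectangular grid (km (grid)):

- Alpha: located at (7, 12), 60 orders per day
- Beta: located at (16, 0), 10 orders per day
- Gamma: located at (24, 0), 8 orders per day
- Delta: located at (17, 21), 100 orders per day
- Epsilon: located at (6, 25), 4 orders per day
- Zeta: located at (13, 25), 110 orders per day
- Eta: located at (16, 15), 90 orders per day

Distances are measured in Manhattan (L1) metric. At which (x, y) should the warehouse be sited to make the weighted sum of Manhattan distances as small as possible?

Manhattan distance separates: Σwᵢ(|x−xᵢ|+|y−yᵢ|) = Σwᵢ|x−xᵢ| + Σwᵢ|y−yᵢ|, so x and y are optimised independently as 1-D weighted medians.
Total weight W = 382; half = 191.
x-coordinate, sorted with cumulative weight:
  x=6 (Epsilon, w=4) cum 4
  x=7 (Alpha, w=60) cum 64
  x=13 (Zeta, w=110) cum 174
  x=16 (Beta, w=10) cum 184
  x=16 (Eta, w=90) cum 274  ← median
  x=17 (Delta, w=100) cum 374
  x=24 (Gamma, w=8) cum 382
⇒ x* = 16
y-coordinate, sorted with cumulative weight:
  y=0 (Beta, w=10) cum 10
  y=0 (Gamma, w=8) cum 18
  y=12 (Alpha, w=60) cum 78
  y=15 (Eta, w=90) cum 168
  y=21 (Delta, w=100) cum 268  ← median
  y=25 (Epsilon, w=4) cum 272
  y=25 (Zeta, w=110) cum 382
⇒ y* = 21

(16, 21)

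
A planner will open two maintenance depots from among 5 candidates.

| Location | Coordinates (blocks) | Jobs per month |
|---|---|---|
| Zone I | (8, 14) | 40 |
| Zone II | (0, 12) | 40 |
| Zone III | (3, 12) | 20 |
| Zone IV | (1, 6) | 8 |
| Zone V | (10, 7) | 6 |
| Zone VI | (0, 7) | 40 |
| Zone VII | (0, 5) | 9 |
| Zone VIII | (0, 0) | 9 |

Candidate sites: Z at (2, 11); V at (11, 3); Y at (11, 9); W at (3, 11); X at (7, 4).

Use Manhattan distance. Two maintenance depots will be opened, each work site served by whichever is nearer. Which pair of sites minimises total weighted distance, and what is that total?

Evaluate every pair (each demand assigned to the nearer of the two):
  {Z, Y}: total = 975
  {Z, W}: total = 1003
  {Z, X}: total = 1015
  {Z, V}: total = 1027
  {W, X}: total = 1043
  {Y, W}: total = 1061
  {V, W}: total = 1073
  {Y, X}: total = 1753
  {V, X}: total = 1945
  {V, Y}: total = 1985
Best pair: {Z, Y} with total 975.

{Z, Y}, total 975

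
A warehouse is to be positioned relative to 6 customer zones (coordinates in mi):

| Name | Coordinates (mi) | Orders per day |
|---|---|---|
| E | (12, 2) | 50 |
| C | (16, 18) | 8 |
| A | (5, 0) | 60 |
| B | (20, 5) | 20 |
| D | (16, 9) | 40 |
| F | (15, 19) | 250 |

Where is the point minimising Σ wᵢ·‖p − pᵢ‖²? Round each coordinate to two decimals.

(13.59, 12.74)

The minimiser of Σwᵢ‖p−pᵢ‖² is the weighted centroid p* = (Σwᵢpᵢ)/(Σwᵢ).
Σwᵢ = 428.
Σwᵢxᵢ = 50·12 + 8·16 + 60·5 + 20·20 + 40·16 + 250·15 = 5818.
Σwᵢyᵢ = 50·2 + 8·18 + 60·0 + 20·5 + 40·9 + 250·19 = 5454.
x* = 5818/428 = 13.59, y* = 5454/428 = 12.74.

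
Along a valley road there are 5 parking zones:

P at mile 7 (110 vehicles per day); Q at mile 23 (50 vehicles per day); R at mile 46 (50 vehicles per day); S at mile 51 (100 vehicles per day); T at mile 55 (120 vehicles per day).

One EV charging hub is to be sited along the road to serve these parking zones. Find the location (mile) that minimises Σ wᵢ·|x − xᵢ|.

x = 51

For a sum of weighted absolute distances on a line, the optimum is the weighted median (not the mean). Total weight W = 430; half-weight = 215.
Sort by position and accumulate weight:
  mile 7 (P, w=110) → cum 110
  mile 23 (Q, w=50) → cum 160
  mile 46 (R, w=50) → cum 210
  mile 51 (S, w=100) → cum 310  ≥ 215 → median here
  mile 55 (T, w=120) → cum 430
Optimal location: mile 51.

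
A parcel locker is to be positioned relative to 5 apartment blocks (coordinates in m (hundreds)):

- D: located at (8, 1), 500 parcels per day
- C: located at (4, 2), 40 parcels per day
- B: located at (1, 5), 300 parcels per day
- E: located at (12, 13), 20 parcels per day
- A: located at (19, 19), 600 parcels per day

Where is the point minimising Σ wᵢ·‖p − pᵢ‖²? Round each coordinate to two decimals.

The minimiser of Σwᵢ‖p−pᵢ‖² is the weighted centroid p* = (Σwᵢpᵢ)/(Σwᵢ).
Σwᵢ = 1460.
Σwᵢxᵢ = 500·8 + 40·4 + 300·1 + 20·12 + 600·19 = 16100.
Σwᵢyᵢ = 500·1 + 40·2 + 300·5 + 20·13 + 600·19 = 13740.
x* = 16100/1460 = 11.03, y* = 13740/1460 = 9.41.

(11.03, 9.41)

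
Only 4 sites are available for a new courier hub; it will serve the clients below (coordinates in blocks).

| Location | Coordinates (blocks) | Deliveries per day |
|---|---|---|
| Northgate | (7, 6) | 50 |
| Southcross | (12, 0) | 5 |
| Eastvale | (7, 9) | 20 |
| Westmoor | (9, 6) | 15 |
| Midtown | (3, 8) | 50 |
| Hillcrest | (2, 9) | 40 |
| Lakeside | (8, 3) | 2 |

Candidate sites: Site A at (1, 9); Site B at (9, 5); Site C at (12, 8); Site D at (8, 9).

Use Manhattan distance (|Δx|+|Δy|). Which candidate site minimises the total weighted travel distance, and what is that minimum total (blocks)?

Site D, total 897 blocks

Total weighted distance at each candidate:
  Site A (1, 9): total = 1051
  Site B (9, 5): total = 1221
  Site C (12, 8): total = 1493
  Site D (8, 9): total = 897
Minimum is at Site D with total 897 blocks.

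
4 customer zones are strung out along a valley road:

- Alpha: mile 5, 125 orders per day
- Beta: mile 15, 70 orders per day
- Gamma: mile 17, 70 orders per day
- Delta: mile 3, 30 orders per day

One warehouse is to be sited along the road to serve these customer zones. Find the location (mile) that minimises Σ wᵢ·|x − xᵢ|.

For a sum of weighted absolute distances on a line, the optimum is the weighted median (not the mean). Total weight W = 295; half-weight = 147.5.
Sort by position and accumulate weight:
  mile 3 (Delta, w=30) → cum 30
  mile 5 (Alpha, w=125) → cum 155  ≥ 147.5 → median here
  mile 15 (Beta, w=70) → cum 225
  mile 17 (Gamma, w=70) → cum 295
Optimal location: mile 5.

x = 5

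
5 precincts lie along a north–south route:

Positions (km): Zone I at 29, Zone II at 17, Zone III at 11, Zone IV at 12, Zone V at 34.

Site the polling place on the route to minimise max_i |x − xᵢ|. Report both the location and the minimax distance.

location 22.5, max distance 11.5

The 1-center on a line is the midpoint of the two extreme points: leftmost at 11, rightmost at 34.
Optimal location = (11 + 34)/2 = 22.5; maximum distance = (34 − 11)/2 = 11.5.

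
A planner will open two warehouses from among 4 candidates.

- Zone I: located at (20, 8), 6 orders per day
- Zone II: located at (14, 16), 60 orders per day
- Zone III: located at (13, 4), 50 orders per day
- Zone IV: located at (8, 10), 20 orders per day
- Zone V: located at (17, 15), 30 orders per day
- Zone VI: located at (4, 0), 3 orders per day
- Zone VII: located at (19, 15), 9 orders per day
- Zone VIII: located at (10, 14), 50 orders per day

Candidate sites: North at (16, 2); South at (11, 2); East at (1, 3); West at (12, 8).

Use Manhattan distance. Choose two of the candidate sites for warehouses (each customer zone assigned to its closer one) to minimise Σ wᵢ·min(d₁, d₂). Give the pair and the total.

{South, West}, total 1881

Evaluate every pair (each demand assigned to the nearer of the two):
  {South, West}: total = 1881
  {East, West}: total = 1922
  {North, West}: total = 1946
  {North, South}: total = 2681
  {South, East}: total = 2957
  {North, East}: total = 3032
Best pair: {South, West} with total 1881.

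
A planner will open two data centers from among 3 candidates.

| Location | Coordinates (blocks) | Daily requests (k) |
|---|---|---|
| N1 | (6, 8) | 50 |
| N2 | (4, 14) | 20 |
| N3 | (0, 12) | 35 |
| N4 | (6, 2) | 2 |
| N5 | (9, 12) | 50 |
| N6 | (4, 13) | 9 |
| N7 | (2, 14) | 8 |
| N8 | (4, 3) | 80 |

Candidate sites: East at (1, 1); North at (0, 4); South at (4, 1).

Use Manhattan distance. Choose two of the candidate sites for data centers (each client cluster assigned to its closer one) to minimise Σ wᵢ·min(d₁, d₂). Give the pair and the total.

Evaluate every pair (each demand assigned to the nearer of the two):
  {North, South}: total = 2160
  {East, South}: total = 2316
  {East, North}: total = 2535
Best pair: {North, South} with total 2160.

{North, South}, total 2160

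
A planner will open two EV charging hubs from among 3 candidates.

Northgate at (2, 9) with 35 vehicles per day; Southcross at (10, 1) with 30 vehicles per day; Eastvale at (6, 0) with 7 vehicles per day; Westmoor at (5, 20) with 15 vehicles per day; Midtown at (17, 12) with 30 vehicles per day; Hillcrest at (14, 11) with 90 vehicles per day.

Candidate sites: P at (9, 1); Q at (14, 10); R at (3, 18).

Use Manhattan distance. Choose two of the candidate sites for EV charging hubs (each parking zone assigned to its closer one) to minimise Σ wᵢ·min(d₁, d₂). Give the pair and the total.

{P, Q}, total 1038

Evaluate every pair (each demand assigned to the nearer of the two):
  {P, Q}: total = 1038
  {Q, R}: total = 1166
  {P, R}: total = 2388
Best pair: {P, Q} with total 1038.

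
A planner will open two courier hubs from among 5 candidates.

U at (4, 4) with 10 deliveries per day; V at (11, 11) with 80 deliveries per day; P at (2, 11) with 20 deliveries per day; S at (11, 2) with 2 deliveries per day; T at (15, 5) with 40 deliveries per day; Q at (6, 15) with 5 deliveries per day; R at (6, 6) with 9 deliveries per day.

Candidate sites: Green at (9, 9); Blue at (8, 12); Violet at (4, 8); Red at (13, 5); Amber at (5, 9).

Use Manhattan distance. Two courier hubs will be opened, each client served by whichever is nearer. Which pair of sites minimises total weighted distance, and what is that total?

{Blue, Red}, total 747

Evaluate every pair (each demand assigned to the nearer of the two):
  {Blue, Red}: total = 747
  {Green, Red}: total = 789
  {Violet, Red}: total = 951
  {Green, Violet}: total = 959
  {Red, Amber}: total = 961
  {Green, Amber}: total = 969
  {Green, Blue}: total = 1057
  {Blue, Violet}: total = 1107
  {Blue, Amber}: total = 1127
  {Violet, Amber}: total = 1437
Best pair: {Blue, Red} with total 747.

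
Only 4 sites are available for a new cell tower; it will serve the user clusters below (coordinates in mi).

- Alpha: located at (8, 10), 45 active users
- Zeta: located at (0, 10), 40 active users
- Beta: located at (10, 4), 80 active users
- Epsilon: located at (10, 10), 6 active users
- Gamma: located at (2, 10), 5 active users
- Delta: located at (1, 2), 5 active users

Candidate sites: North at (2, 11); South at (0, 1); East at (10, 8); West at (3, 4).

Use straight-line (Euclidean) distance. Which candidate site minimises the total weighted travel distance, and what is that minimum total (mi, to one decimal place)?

Total weighted distance at each candidate:
  North (2, 11): total = 1312.2
  South (0, 1): total = 1871.0
  East (10, 8): total = 962.5
  West (3, 4): total = 1279.7
Minimum is at East with total 962.5 mi.

East, total 962.5 mi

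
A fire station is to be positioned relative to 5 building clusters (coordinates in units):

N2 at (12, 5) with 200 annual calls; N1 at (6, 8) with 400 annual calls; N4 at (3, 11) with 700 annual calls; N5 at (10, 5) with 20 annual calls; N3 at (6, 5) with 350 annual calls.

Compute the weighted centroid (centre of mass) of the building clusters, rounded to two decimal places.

The minimiser of Σwᵢ‖p−pᵢ‖² is the weighted centroid p* = (Σwᵢpᵢ)/(Σwᵢ).
Σwᵢ = 1670.
Σwᵢxᵢ = 200·12 + 400·6 + 700·3 + 20·10 + 350·6 = 9200.
Σwᵢyᵢ = 200·5 + 400·8 + 700·11 + 20·5 + 350·5 = 13750.
x* = 9200/1670 = 5.51, y* = 13750/1670 = 8.23.

(5.51, 8.23)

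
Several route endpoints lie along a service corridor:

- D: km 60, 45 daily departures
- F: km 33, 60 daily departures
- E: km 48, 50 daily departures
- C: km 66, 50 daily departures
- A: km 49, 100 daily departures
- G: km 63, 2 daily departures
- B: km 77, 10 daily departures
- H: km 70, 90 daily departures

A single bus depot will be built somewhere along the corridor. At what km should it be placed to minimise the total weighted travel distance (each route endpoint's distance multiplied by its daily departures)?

For a sum of weighted absolute distances on a line, the optimum is the weighted median (not the mean). Total weight W = 407; half-weight = 203.5.
Sort by position and accumulate weight:
  km 33 (F, w=60) → cum 60
  km 48 (E, w=50) → cum 110
  km 49 (A, w=100) → cum 210  ≥ 203.5 → median here
  km 60 (D, w=45) → cum 255
  km 63 (G, w=2) → cum 257
  km 66 (C, w=50) → cum 307
  km 70 (H, w=90) → cum 397
  km 77 (B, w=10) → cum 407
Optimal location: km 49.

x = 49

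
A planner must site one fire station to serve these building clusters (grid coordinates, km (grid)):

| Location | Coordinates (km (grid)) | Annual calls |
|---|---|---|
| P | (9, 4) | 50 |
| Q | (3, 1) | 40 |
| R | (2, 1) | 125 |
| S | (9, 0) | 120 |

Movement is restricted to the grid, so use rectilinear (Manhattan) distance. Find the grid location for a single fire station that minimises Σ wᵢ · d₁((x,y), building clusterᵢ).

(9, 1)

Manhattan distance separates: Σwᵢ(|x−xᵢ|+|y−yᵢ|) = Σwᵢ|x−xᵢ| + Σwᵢ|y−yᵢ|, so x and y are optimised independently as 1-D weighted medians.
Total weight W = 335; half = 167.5.
x-coordinate, sorted with cumulative weight:
  x=2 (R, w=125) cum 125
  x=3 (Q, w=40) cum 165
  x=9 (P, w=50) cum 215  ← median
  x=9 (S, w=120) cum 335
⇒ x* = 9
y-coordinate, sorted with cumulative weight:
  y=0 (S, w=120) cum 120
  y=1 (Q, w=40) cum 160
  y=1 (R, w=125) cum 285  ← median
  y=4 (P, w=50) cum 335
⇒ y* = 1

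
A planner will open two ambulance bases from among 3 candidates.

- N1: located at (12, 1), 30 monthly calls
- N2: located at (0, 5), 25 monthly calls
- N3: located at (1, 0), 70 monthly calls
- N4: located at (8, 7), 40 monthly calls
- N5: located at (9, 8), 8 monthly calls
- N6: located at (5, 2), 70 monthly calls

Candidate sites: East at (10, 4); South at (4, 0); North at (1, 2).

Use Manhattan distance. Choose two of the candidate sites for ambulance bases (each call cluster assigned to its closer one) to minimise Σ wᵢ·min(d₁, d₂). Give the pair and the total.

{East, North}, total 910

Evaluate every pair (each demand assigned to the nearer of the two):
  {East, North}: total = 910
  {East, South}: total = 1035
  {South, North}: total = 1264
Best pair: {East, North} with total 910.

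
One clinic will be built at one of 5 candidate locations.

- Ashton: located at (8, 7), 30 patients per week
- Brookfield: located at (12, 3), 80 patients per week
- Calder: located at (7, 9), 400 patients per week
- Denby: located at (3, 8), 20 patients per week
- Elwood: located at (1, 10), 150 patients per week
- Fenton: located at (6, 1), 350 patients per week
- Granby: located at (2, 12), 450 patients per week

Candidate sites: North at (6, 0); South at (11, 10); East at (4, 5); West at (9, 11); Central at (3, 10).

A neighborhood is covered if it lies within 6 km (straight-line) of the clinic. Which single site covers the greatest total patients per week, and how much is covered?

Central, covering 1050

Coverage radius r = 6 km; a point is covered iff (Δx)²+(Δy)² ≤ 6² = 36.
  North (6, 0): covers {Fenton} → 350
  South (11, 10): covers {Ashton, Calder} → 430
  East (4, 5): covers {Ashton, Calder, Denby, Elwood, Fenton} → 950
  West (9, 11): covers {Ashton, Calder} → 430
  Central (3, 10): covers {Ashton, Calder, Denby, Elwood, Granby} → 1050
Maximum coverage at Central: 1050 patients per week.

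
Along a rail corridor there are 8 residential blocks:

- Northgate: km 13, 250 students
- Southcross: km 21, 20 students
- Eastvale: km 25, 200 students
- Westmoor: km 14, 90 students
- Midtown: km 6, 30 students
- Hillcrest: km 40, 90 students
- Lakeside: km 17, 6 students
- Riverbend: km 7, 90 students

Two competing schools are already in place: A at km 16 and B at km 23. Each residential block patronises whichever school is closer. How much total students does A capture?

The indifferent point is the midpoint (16+23)/2 = 19.5; residential blocks left of it (closer to A at 16) go to A, those right go to B.
  Midtown at 6 (w=30) → A
  Riverbend at 7 (w=90) → A
  Northgate at 13 (w=250) → A
  Westmoor at 14 (w=90) → A
  Lakeside at 17 (w=6) → A
  Southcross at 21 (w=20) → B
  Eastvale at 25 (w=200) → B
  Hillcrest at 40 (w=90) → B
A captures 466; B captures 310.

466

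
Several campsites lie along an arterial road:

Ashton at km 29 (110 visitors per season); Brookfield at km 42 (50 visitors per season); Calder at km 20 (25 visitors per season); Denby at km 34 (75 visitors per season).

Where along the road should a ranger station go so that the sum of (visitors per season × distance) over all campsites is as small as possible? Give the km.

For a sum of weighted absolute distances on a line, the optimum is the weighted median (not the mean). Total weight W = 260; half-weight = 130.
Sort by position and accumulate weight:
  km 20 (Calder, w=25) → cum 25
  km 29 (Ashton, w=110) → cum 135  ≥ 130 → median here
  km 34 (Denby, w=75) → cum 210
  km 42 (Brookfield, w=50) → cum 260
Optimal location: km 29.

x = 29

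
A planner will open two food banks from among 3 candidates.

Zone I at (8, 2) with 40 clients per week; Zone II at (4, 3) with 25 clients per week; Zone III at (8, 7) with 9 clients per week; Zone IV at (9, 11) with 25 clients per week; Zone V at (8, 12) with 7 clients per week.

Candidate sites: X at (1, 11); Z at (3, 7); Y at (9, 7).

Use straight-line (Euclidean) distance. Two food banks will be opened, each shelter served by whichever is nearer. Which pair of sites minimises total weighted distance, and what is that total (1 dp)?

Evaluate every pair (each demand assigned to the nearer of the two):
  {Z, Y}: total = 451.7
  {X, Y}: total = 508.7
  {X, Z}: total = 660.7
Best pair: {Z, Y} with total 451.7.

{Z, Y}, total 451.7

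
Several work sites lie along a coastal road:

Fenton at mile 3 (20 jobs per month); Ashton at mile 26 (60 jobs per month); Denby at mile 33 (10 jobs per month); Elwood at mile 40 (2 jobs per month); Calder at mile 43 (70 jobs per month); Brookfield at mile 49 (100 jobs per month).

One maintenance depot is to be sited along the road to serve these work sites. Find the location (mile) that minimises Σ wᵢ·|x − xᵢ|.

x = 43

For a sum of weighted absolute distances on a line, the optimum is the weighted median (not the mean). Total weight W = 262; half-weight = 131.
Sort by position and accumulate weight:
  mile 3 (Fenton, w=20) → cum 20
  mile 26 (Ashton, w=60) → cum 80
  mile 33 (Denby, w=10) → cum 90
  mile 40 (Elwood, w=2) → cum 92
  mile 43 (Calder, w=70) → cum 162  ≥ 131 → median here
  mile 49 (Brookfield, w=100) → cum 262
Optimal location: mile 43.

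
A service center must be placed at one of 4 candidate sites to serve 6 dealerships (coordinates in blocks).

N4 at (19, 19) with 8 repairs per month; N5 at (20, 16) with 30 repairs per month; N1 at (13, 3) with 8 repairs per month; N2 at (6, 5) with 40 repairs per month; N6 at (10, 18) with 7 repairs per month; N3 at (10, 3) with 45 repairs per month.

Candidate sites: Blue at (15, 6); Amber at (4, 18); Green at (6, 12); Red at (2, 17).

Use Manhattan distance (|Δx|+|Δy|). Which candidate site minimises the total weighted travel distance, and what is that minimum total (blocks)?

Total weighted distance at each candidate:
  Blue (15, 6): total = 1505
  Amber (4, 18): total = 2447
  Green (6, 12): total = 1763
  Red (2, 17): total = 2615
Minimum is at Blue with total 1505 blocks.

Blue, total 1505 blocks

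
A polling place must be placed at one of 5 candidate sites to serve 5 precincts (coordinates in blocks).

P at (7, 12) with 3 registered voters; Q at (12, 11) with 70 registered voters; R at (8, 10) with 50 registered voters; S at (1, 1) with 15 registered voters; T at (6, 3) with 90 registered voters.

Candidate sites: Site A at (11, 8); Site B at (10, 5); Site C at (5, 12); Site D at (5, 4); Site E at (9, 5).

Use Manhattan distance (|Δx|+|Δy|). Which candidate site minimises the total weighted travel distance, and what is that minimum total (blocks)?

Site E, total 1587 blocks

Total weighted distance at each candidate:
  Site A (11, 8): total = 1709
  Site B (10, 5): total = 1675
  Site C (5, 12): total = 1941
  Site D (5, 4): total = 1745
  Site E (9, 5): total = 1587
Minimum is at Site E with total 1587 blocks.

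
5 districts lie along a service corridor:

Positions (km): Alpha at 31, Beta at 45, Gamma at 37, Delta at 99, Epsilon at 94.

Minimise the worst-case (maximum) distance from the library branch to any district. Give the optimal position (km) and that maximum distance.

The 1-center on a line is the midpoint of the two extreme points: leftmost at 31, rightmost at 99.
Optimal location = (31 + 99)/2 = 65; maximum distance = (99 − 31)/2 = 34.

location 65, max distance 34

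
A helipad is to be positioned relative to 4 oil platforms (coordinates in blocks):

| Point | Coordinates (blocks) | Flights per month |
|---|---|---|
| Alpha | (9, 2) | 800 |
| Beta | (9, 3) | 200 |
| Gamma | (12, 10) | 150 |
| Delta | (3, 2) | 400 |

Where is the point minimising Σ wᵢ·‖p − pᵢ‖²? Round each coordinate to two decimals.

The minimiser of Σwᵢ‖p−pᵢ‖² is the weighted centroid p* = (Σwᵢpᵢ)/(Σwᵢ).
Σwᵢ = 1550.
Σwᵢxᵢ = 800·9 + 200·9 + 150·12 + 400·3 = 12000.
Σwᵢyᵢ = 800·2 + 200·3 + 150·10 + 400·2 = 4500.
x* = 12000/1550 = 7.74, y* = 4500/1550 = 2.90.

(7.74, 2.90)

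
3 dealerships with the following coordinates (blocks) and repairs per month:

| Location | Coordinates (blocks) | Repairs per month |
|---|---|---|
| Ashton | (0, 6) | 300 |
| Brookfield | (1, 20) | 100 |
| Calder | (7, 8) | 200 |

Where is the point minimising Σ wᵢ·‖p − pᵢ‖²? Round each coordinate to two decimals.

(2.50, 9.00)

The minimiser of Σwᵢ‖p−pᵢ‖² is the weighted centroid p* = (Σwᵢpᵢ)/(Σwᵢ).
Σwᵢ = 600.
Σwᵢxᵢ = 300·0 + 100·1 + 200·7 = 1500.
Σwᵢyᵢ = 300·6 + 100·20 + 200·8 = 5400.
x* = 1500/600 = 2.50, y* = 5400/600 = 9.00.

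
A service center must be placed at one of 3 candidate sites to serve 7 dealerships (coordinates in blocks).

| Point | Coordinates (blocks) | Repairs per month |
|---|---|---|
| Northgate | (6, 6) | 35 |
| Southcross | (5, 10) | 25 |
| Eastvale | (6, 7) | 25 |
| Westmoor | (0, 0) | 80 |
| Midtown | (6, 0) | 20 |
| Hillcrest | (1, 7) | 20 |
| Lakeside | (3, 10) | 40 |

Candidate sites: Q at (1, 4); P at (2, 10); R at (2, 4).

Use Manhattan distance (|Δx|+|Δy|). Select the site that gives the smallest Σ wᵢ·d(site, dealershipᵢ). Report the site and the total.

R, total 1610 blocks

Total weighted distance at each candidate:
  Q (1, 4): total = 1655
  P (2, 10): total = 1890
  R (2, 4): total = 1610
Minimum is at R with total 1610 blocks.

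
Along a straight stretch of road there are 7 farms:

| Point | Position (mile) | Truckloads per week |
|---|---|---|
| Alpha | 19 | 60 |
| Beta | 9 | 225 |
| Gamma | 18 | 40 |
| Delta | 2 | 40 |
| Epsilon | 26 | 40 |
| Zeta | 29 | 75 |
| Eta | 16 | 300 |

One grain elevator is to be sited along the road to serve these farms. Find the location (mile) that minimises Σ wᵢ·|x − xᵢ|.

For a sum of weighted absolute distances on a line, the optimum is the weighted median (not the mean). Total weight W = 780; half-weight = 390.
Sort by position and accumulate weight:
  mile 2 (Delta, w=40) → cum 40
  mile 9 (Beta, w=225) → cum 265
  mile 16 (Eta, w=300) → cum 565  ≥ 390 → median here
  mile 18 (Gamma, w=40) → cum 605
  mile 19 (Alpha, w=60) → cum 665
  mile 26 (Epsilon, w=40) → cum 705
  mile 29 (Zeta, w=75) → cum 780
Optimal location: mile 16.

x = 16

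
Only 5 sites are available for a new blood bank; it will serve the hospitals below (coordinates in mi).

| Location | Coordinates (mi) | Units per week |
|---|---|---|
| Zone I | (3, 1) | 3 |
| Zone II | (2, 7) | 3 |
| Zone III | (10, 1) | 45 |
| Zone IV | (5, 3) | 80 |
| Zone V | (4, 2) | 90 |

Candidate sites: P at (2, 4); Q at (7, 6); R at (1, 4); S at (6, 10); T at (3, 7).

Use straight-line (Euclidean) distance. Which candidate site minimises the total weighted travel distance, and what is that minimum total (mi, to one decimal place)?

Total weighted distance at each candidate:
  P (2, 4): total = 910.5
  Q (7, 6): total = 1035.3
  R (1, 4): total = 1101.6
  S (6, 10): total = 1794.5
  T (3, 7): total = 1252.6
Minimum is at P with total 910.5 mi.

P, total 910.5 mi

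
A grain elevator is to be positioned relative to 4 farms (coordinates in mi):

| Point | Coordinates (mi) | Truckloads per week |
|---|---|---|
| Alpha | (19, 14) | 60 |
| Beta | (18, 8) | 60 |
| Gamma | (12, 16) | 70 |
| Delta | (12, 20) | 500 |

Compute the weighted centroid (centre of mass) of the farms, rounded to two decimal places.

The minimiser of Σwᵢ‖p−pᵢ‖² is the weighted centroid p* = (Σwᵢpᵢ)/(Σwᵢ).
Σwᵢ = 690.
Σwᵢxᵢ = 60·19 + 60·18 + 70·12 + 500·12 = 9060.
Σwᵢyᵢ = 60·14 + 60·8 + 70·16 + 500·20 = 12440.
x* = 9060/690 = 13.13, y* = 12440/690 = 18.03.

(13.13, 18.03)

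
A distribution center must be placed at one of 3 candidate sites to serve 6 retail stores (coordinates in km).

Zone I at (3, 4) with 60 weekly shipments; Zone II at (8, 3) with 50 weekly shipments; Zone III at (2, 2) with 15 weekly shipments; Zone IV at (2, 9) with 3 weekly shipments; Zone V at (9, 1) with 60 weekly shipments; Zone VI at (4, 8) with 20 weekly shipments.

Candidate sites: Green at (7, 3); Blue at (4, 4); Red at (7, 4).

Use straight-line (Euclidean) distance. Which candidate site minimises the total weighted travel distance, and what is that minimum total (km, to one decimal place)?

Total weighted distance at each candidate:
  Green (7, 3): total = 683.6
  Blue (4, 4): total = 754.6
  Red (7, 4): total = 729.0
Minimum is at Green with total 683.6 km.

Green, total 683.6 km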